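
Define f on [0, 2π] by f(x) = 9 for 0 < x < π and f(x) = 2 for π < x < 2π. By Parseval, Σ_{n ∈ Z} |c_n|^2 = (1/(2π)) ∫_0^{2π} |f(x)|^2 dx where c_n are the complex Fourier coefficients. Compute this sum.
Σ |c_n|^2 = 85/2

Parseval equates the L^2 energy of f (normalised by 1/(2π)) with the ℓ^2 sum of its Fourier coefficients: (1/(2π)) ∫_0^{2π} |f|^2 = Σ |c_n|^2.
Compute the left side: (1/(2π)) [∫_0^π 9^2 dx + ∫_π^{2π} 2^2 dx] = (1/(2π)) · (81π + 4π) = (81 + 4)/2 = 85/2.
So Σ_{n ∈ Z} |c_n|^2 = 85/2.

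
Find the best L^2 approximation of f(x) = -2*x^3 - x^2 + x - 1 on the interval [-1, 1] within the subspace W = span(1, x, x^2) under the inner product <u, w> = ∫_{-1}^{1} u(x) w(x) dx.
g(x) = -x^2 - x/5 - 1

The best approximation g ∈ W is the orthogonal projection of f onto W. Writing g = a_0 + a_1 x + a_2 x^2, the coefficients solve the normal equations G · a = b where
  G_{ij} = <φ_i, φ_j> and b_i = <f, φ_i>, with φ_0 = 1, φ_1 = x, φ_2 = x^2.
G =
  [2, 0, 2/3]
  [0, 2/3, 0]
  [2/3, 0, 2/5],
b = (-8/3, -2/15, -16/15).
Solving gives a_0 = -1, a_1 = -1/5, a_2 = -1, so
  g(x) = -x^2 - x/5 - 1.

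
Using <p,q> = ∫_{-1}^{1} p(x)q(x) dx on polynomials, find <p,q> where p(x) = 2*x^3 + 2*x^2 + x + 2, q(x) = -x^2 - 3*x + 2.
<p,q> = 62/15

Expand the product: p(x)·q(x) = -2*x^5 - 8*x^4 - 3*x^3 - x^2 - 4*x + 4.
∫_{-1}^{1} of each monomial x^k gives [2/(k+1) if k even, 0 if k odd]. Integrating term-by-term (or equivalently evaluating the antiderivative F(x) = -x^6/3 - 8*x^5/5 - 3*x^4/4 - x^3/3 - 2*x^2 + 4*x at the endpoints):
  F(1) − F(−1) = -61/60 − (-103/20) = 62/15.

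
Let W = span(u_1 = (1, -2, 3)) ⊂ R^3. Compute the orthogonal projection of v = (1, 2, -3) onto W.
proj_W(v) = (-6/7, 12/7, -18/7)

Set up U = [u_1 | ... | u_1] ∈ R^(3×1). The projector onto W = col(U) is P = U (U^T U)^(-1) U^T.
Compute U^T U =
  [14],
and U^T v = (-12).
Solve U^T U · c = U^T v for the coefficients: c = (-6/7). The projection is proj_W(v) = U c.
Check: (v - proj_W(v)) · u_1 = 0  (should be 0).
Result: proj_W(v) = (-6/7, 12/7, -18/7).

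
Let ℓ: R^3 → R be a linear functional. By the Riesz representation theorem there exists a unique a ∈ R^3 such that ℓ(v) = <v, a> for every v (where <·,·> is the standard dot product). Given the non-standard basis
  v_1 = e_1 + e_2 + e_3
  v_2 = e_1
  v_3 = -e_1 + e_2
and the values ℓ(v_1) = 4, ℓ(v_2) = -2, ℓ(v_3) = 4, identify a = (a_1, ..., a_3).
a = (-2, 2, 4)

Write a = (a_1, ..., a_3) in the standard basis. For each basis vector v_i, ℓ(v_i) = <v_i, a> is a linear equation in the a_j's. Collect the n equations into a matrix system V a = ℓ, where row i of V is v_i (expressed in the standard basis). Since V is invertible (lower-triangular with 1s on the diagonal, up to permutation), solve by back-substitution:
  V =
[[1, 1, 1],
 [1, 0, 0],
 [-1, 1, 0]]
  V a = (4, -2, 4)
Solving gives a = (-2, 2, 4).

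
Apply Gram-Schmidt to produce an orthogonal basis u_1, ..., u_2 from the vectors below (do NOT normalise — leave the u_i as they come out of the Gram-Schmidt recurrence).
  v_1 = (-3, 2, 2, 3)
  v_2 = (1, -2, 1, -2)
Orthogonal basis:
  u_1 = (-3, 2, 2, 3)
  u_2 = (-7/26, -15/13, 24/13, -19/26)

Apply the Gram-Schmidt recurrence
  u_1 = v_1
  u_i = v_i − Σ_{j<i} ((v_i · u_j) / (u_j · u_j)) · u_j.

Step by step this gives:
  u_1 = (-3, 2, 2, 3)
  u_2 = (-7/26, -15/13, 24/13, -19/26)

Orthogonality check:
  u_2 · u_1 = 0 (should be 0)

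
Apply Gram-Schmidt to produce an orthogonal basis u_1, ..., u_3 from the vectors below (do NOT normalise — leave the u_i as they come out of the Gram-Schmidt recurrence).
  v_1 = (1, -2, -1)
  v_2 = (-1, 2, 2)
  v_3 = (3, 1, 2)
Orthogonal basis:
  u_1 = (1, -2, -1)
  u_2 = (1/6, -1/3, 5/6)
  u_3 = (14/5, 7/5, 0)

Apply the Gram-Schmidt recurrence
  u_1 = v_1
  u_i = v_i − Σ_{j<i} ((v_i · u_j) / (u_j · u_j)) · u_j.

Step by step this gives:
  u_1 = (1, -2, -1)
  u_2 = (1/6, -1/3, 5/6)
  u_3 = (14/5, 7/5, 0)

Orthogonality check:
  u_2 · u_1 = 0 (should be 0)
  u_3 · u_1 = 0 (should be 0)
  u_3 · u_2 = 0 (should be 0)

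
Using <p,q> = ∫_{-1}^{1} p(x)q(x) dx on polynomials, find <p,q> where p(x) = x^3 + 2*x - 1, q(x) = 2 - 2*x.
<p,q> = -112/15

Expand the product: p(x)·q(x) = -2*x^4 + 2*x^3 - 4*x^2 + 6*x - 2.
∫_{-1}^{1} of each monomial x^k gives [2/(k+1) if k even, 0 if k odd]. Integrating term-by-term (or equivalently evaluating the antiderivative F(x) = -2*x^5/5 + x^4/2 - 4*x^3/3 + 3*x^2 - 2*x at the endpoints):
  F(1) − F(−1) = -7/30 − (217/30) = -112/15.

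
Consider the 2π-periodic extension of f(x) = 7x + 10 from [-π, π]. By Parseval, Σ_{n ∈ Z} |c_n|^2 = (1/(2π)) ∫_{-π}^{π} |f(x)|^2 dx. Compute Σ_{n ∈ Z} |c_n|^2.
Σ |c_n|^2 = 49π^2/3 + 100

Expand and integrate term by term over [-π, π]:
  ∫ (7x)^2 dx = 49·(2π^3/3); ∫ 2·7·(10)·x dx = 0 (odd integrand); ∫ 10^2 dx = 100·2π.
So (1/(2π)) ∫_{-π}^{π} (7x + 10)^2 dx = 49π^2/3 + 100 = 49π^2/3 + 100.
Parseval ⇒ Σ |c_n|^2 = 49π^2/3 + 100.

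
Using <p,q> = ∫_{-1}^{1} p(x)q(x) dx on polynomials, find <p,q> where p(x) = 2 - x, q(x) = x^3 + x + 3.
<p,q> = 164/15

Expand the product: p(x)·q(x) = -x^4 + 2*x^3 - x^2 - x + 6.
∫_{-1}^{1} of each monomial x^k gives [2/(k+1) if k even, 0 if k odd]. Integrating term-by-term (or equivalently evaluating the antiderivative F(x) = -x^5/5 + x^4/2 - x^3/3 - x^2/2 + 6*x at the endpoints):
  F(1) − F(−1) = 82/15 − (-82/15) = 164/15.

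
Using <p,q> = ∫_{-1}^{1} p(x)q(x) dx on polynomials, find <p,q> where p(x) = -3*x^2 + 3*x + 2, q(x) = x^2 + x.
<p,q> = 32/15

Expand the product: p(x)·q(x) = -3*x^4 + 5*x^2 + 2*x.
∫_{-1}^{1} of each monomial x^k gives [2/(k+1) if k even, 0 if k odd]. Integrating term-by-term (or equivalently evaluating the antiderivative F(x) = -3*x^5/5 + 5*x^3/3 + x^2 at the endpoints):
  F(1) − F(−1) = 31/15 − (-1/15) = 32/15.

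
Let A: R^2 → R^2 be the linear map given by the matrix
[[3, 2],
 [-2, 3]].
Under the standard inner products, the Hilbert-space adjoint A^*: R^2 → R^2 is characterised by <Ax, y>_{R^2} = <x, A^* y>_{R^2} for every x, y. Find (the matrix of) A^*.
A^* = A^T =
[[3, -2],
 [2, 3]]

For real matrices with standard dot products, the defining identity <Ax, y> = <x, A^* y> gives (Ax)^T y = x^T (A^*) y, i.e. x^T A^T y = x^T (A^*) y. Since this holds for all x, y, we must have A^* = A^T. Therefore
A^* =
[[3, -2],
 [2, 3]].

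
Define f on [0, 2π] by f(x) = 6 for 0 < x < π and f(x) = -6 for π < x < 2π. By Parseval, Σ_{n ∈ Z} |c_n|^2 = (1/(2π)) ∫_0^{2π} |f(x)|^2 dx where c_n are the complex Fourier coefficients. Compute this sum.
Σ |c_n|^2 = 36

Parseval equates the L^2 energy of f (normalised by 1/(2π)) with the ℓ^2 sum of its Fourier coefficients: (1/(2π)) ∫_0^{2π} |f|^2 = Σ |c_n|^2.
Compute the left side: (1/(2π)) [∫_0^π 6^2 dx + ∫_π^{2π} (-6)^2 dx] = (1/(2π)) · (36π + 36π) = (36 + 36)/2 = 36.
So Σ_{n ∈ Z} |c_n|^2 = 36.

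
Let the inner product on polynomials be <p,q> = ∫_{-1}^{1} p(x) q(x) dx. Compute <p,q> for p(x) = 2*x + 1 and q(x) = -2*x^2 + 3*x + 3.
<p,q> = 26/3

Expand the product: p(x)·q(x) = -4*x^3 + 4*x^2 + 9*x + 3.
∫_{-1}^{1} of each monomial x^k gives [2/(k+1) if k even, 0 if k odd]. Integrating term-by-term (or equivalently evaluating the antiderivative F(x) = -x^4 + 4*x^3/3 + 9*x^2/2 + 3*x at the endpoints):
  F(1) − F(−1) = 47/6 − (-5/6) = 26/3.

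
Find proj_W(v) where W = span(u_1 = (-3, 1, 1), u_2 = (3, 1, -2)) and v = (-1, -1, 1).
proj_W(v) = (-1, -1, 1)

Set up U = [u_1 | ... | u_2] ∈ R^(3×2). The projector onto W = col(U) is P = U (U^T U)^(-1) U^T.
Compute U^T U =
  [11, -10]
  [-10, 14],
and U^T v = (3, -6).
Solve U^T U · c = U^T v for the coefficients: c = (-1/3, -2/3). The projection is proj_W(v) = U c.
Check: (v - proj_W(v)) · u_1 = 0  (should be 0).
Check: (v - proj_W(v)) · u_2 = 0  (should be 0).
Result: proj_W(v) = (-1, -1, 1).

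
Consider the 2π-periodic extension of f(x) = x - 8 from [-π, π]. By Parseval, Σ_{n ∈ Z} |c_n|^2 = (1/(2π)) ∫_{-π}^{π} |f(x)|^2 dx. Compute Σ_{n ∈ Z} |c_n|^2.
Σ |c_n|^2 = π^2/3 + 64

Expand and integrate term by term over [-π, π]:
  ∫ (x)^2 dx = 1·(2π^3/3); ∫ 2·1·(-8)·x dx = 0 (odd integrand); ∫ (-8)^2 dx = 64·2π.
So (1/(2π)) ∫_{-π}^{π} (x - 8)^2 dx = 1π^2/3 + 64 = π^2/3 + 64.
Parseval ⇒ Σ |c_n|^2 = π^2/3 + 64.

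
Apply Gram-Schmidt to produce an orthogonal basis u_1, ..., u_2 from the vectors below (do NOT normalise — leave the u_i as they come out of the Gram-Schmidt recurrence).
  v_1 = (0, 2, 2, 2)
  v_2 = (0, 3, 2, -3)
Orthogonal basis:
  u_1 = (0, 2, 2, 2)
  u_2 = (0, 7/3, 4/3, -11/3)

Apply the Gram-Schmidt recurrence
  u_1 = v_1
  u_i = v_i − Σ_{j<i} ((v_i · u_j) / (u_j · u_j)) · u_j.

Step by step this gives:
  u_1 = (0, 2, 2, 2)
  u_2 = (0, 7/3, 4/3, -11/3)

Orthogonality check:
  u_2 · u_1 = 0 (should be 0)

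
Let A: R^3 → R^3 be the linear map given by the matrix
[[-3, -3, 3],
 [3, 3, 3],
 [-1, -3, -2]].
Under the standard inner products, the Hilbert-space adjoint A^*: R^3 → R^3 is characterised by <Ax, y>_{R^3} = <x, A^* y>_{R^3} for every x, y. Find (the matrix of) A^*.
A^* = A^T =
[[-3, 3, -1],
 [-3, 3, -3],
 [3, 3, -2]]

For real matrices with standard dot products, the defining identity <Ax, y> = <x, A^* y> gives (Ax)^T y = x^T (A^*) y, i.e. x^T A^T y = x^T (A^*) y. Since this holds for all x, y, we must have A^* = A^T. Therefore
A^* =
[[-3, 3, -1],
 [-3, 3, -3],
 [3, 3, -2]].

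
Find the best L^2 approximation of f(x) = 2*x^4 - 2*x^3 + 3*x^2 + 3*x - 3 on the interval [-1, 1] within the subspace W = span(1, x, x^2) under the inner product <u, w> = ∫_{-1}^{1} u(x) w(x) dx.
g(x) = 33*x^2/7 + 9*x/5 - 111/35

The best approximation g ∈ W is the orthogonal projection of f onto W. Writing g = a_0 + a_1 x + a_2 x^2, the coefficients solve the normal equations G · a = b where
  G_{ij} = <φ_i, φ_j> and b_i = <f, φ_i>, with φ_0 = 1, φ_1 = x, φ_2 = x^2.
G =
  [2, 0, 2/3]
  [0, 2/3, 0]
  [2/3, 0, 2/5],
b = (-16/5, 6/5, -8/35).
Solving gives a_0 = -111/35, a_1 = 9/5, a_2 = 33/7, so
  g(x) = 33*x^2/7 + 9*x/5 - 111/35.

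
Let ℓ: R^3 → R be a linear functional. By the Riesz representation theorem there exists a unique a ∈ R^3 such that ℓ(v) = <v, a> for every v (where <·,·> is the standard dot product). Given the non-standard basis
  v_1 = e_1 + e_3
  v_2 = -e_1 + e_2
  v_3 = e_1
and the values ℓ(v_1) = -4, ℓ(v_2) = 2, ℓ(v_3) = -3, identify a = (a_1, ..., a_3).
a = (-3, -1, -1)

Write a = (a_1, ..., a_3) in the standard basis. For each basis vector v_i, ℓ(v_i) = <v_i, a> is a linear equation in the a_j's. Collect the n equations into a matrix system V a = ℓ, where row i of V is v_i (expressed in the standard basis). Since V is invertible (lower-triangular with 1s on the diagonal, up to permutation), solve by back-substitution:
  V =
[[1, 0, 1],
 [-1, 1, 0],
 [1, 0, 0]]
  V a = (-4, 2, -3)
Solving gives a = (-3, -1, -1).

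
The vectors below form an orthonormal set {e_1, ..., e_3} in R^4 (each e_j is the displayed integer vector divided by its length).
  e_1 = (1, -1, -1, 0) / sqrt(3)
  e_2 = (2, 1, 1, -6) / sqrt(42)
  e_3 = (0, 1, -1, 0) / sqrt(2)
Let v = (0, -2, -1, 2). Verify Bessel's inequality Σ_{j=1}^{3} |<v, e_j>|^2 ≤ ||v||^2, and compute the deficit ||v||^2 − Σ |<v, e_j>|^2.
Σ |<v, e_j>|^2 = 62/7; ||v||^2 = 9; deficit = 1/7

Write each e_j = u_j / sqrt(<u_j, u_j>) where u_j is the displayed integer vector. Then <v, e_j> = <v, u_j> / sqrt(<u_j, u_j>), so |<v, e_j>|^2 = <v, u_j>^2 / <u_j, u_j>.
Coefficients: <v, e_1> = 3/sqrt(3), <v, e_2> = -15/sqrt(42), <v, e_3> = -1/sqrt(2).
Square and sum: Σ |<v, e_j>|^2 = 62/7.
Compute ||v||^2 = v·v = 9.
Deficit = 9 − 62/7 = 1/7 ≥ 0, confirming Bessel's inequality. (The deficit equals ||v − Σ <v,e_j> e_j||^2, the squared distance from v to span{e_j}.)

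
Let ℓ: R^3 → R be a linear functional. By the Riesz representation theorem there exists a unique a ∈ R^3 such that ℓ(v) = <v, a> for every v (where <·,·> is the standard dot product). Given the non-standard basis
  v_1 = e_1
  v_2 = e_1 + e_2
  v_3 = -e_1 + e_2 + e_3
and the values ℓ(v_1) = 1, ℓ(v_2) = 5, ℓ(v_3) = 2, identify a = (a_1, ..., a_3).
a = (1, 4, -1)

Write a = (a_1, ..., a_3) in the standard basis. For each basis vector v_i, ℓ(v_i) = <v_i, a> is a linear equation in the a_j's. Collect the n equations into a matrix system V a = ℓ, where row i of V is v_i (expressed in the standard basis). Since V is invertible (lower-triangular with 1s on the diagonal, up to permutation), solve by back-substitution:
  V =
[[1, 0, 0],
 [1, 1, 0],
 [-1, 1, 1]]
  V a = (1, 5, 2)
Solving gives a = (1, 4, -1).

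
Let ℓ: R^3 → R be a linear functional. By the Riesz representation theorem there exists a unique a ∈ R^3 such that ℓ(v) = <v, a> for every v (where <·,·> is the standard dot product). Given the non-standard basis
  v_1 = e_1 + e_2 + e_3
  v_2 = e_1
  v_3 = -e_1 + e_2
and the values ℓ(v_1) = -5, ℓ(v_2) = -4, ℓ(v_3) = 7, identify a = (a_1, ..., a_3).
a = (-4, 3, -4)

Write a = (a_1, ..., a_3) in the standard basis. For each basis vector v_i, ℓ(v_i) = <v_i, a> is a linear equation in the a_j's. Collect the n equations into a matrix system V a = ℓ, where row i of V is v_i (expressed in the standard basis). Since V is invertible (lower-triangular with 1s on the diagonal, up to permutation), solve by back-substitution:
  V =
[[1, 1, 1],
 [1, 0, 0],
 [-1, 1, 0]]
  V a = (-5, -4, 7)
Solving gives a = (-4, 3, -4).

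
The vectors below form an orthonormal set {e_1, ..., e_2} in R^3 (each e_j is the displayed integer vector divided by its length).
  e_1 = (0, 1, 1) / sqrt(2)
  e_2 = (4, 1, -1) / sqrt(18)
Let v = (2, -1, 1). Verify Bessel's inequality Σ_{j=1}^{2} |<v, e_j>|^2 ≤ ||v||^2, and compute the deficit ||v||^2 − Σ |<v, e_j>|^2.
Σ |<v, e_j>|^2 = 2; ||v||^2 = 6; deficit = 4

Write each e_j = u_j / sqrt(<u_j, u_j>) where u_j is the displayed integer vector. Then <v, e_j> = <v, u_j> / sqrt(<u_j, u_j>), so |<v, e_j>|^2 = <v, u_j>^2 / <u_j, u_j>.
Coefficients: <v, e_1> = 0/sqrt(2), <v, e_2> = 6/sqrt(18).
Square and sum: Σ |<v, e_j>|^2 = 2.
Compute ||v||^2 = v·v = 6.
Deficit = 6 − 2 = 4 ≥ 0, confirming Bessel's inequality. (The deficit equals ||v − Σ <v,e_j> e_j||^2, the squared distance from v to span{e_j}.)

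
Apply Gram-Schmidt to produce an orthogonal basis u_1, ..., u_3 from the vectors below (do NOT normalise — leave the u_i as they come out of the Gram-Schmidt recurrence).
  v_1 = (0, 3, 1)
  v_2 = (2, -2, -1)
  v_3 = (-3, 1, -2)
Orthogonal basis:
  u_1 = (0, 3, 1)
  u_2 = (2, 1/10, -3/10)
  u_3 = (-17/41, 34/41, -102/41)

Apply the Gram-Schmidt recurrence
  u_1 = v_1
  u_i = v_i − Σ_{j<i} ((v_i · u_j) / (u_j · u_j)) · u_j.

Step by step this gives:
  u_1 = (0, 3, 1)
  u_2 = (2, 1/10, -3/10)
  u_3 = (-17/41, 34/41, -102/41)

Orthogonality check:
  u_2 · u_1 = 0 (should be 0)
  u_3 · u_1 = 0 (should be 0)
  u_3 · u_2 = 0 (should be 0)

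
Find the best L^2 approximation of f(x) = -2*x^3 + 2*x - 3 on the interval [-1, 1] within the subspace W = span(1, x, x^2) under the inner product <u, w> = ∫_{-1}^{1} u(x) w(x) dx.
g(x) = 4*x/5 - 3

The best approximation g ∈ W is the orthogonal projection of f onto W. Writing g = a_0 + a_1 x + a_2 x^2, the coefficients solve the normal equations G · a = b where
  G_{ij} = <φ_i, φ_j> and b_i = <f, φ_i>, with φ_0 = 1, φ_1 = x, φ_2 = x^2.
G =
  [2, 0, 2/3]
  [0, 2/3, 0]
  [2/3, 0, 2/5],
b = (-6, 8/15, -2).
Solving gives a_0 = -3, a_1 = 4/5, a_2 = 0, so
  g(x) = 4*x/5 - 3.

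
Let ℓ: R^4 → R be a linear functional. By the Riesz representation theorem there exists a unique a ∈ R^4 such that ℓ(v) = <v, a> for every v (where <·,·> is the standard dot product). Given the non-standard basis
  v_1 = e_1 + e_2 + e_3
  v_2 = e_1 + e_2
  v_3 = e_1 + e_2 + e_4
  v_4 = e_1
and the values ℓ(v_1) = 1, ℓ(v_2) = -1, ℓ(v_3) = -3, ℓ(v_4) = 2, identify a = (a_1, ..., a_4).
a = (2, -3, 2, -2)

Write a = (a_1, ..., a_4) in the standard basis. For each basis vector v_i, ℓ(v_i) = <v_i, a> is a linear equation in the a_j's. Collect the n equations into a matrix system V a = ℓ, where row i of V is v_i (expressed in the standard basis). Since V is invertible (lower-triangular with 1s on the diagonal, up to permutation), solve by back-substitution:
  V =
[[1, 1, 1, 0],
 [1, 1, 0, 0],
 [1, 1, 0, 1],
 [1, 0, 0, 0]]
  V a = (1, -1, -3, 2)
Solving gives a = (2, -3, 2, -2).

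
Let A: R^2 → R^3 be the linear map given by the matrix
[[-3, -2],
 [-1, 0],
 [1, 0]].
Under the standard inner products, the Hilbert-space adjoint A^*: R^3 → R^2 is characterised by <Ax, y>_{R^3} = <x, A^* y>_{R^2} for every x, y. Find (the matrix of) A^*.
A^* = A^T =
[[-3, -1, 1],
 [-2, 0, 0]]

For real matrices with standard dot products, the defining identity <Ax, y> = <x, A^* y> gives (Ax)^T y = x^T (A^*) y, i.e. x^T A^T y = x^T (A^*) y. Since this holds for all x, y, we must have A^* = A^T. Therefore
A^* =
[[-3, -1, 1],
 [-2, 0, 0]].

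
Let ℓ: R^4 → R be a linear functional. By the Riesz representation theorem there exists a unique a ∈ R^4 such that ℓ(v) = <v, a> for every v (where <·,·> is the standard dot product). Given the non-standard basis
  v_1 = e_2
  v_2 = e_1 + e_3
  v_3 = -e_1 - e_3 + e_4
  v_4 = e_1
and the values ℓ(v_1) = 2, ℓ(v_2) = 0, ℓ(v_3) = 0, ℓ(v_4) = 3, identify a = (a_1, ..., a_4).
a = (3, 2, -3, 0)

Write a = (a_1, ..., a_4) in the standard basis. For each basis vector v_i, ℓ(v_i) = <v_i, a> is a linear equation in the a_j's. Collect the n equations into a matrix system V a = ℓ, where row i of V is v_i (expressed in the standard basis). Since V is invertible (lower-triangular with 1s on the diagonal, up to permutation), solve by back-substitution:
  V =
[[0, 1, 0, 0],
 [1, 0, 1, 0],
 [-1, 0, -1, 1],
 [1, 0, 0, 0]]
  V a = (2, 0, 0, 3)
Solving gives a = (3, 2, -3, 0).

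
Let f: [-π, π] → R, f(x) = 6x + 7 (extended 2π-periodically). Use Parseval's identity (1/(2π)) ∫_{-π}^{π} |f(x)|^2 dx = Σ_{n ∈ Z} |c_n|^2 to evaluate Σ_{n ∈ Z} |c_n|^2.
Σ |c_n|^2 = 12π^2 + 49

Expand and integrate term by term over [-π, π]:
  ∫ (6x)^2 dx = 36·(2π^3/3); ∫ 2·6·(7)·x dx = 0 (odd integrand); ∫ 7^2 dx = 49·2π.
So (1/(2π)) ∫_{-π}^{π} (6x + 7)^2 dx = 36π^2/3 + 49 = 12π^2 + 49.
Parseval ⇒ Σ |c_n|^2 = 12π^2 + 49.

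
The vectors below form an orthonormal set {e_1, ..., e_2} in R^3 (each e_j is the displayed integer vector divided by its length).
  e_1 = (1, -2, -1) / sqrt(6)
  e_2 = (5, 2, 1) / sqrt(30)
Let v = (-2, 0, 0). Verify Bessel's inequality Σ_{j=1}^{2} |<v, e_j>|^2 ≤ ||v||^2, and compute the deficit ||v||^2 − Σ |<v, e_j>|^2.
Σ |<v, e_j>|^2 = 4; ||v||^2 = 4; deficit = 0

Write each e_j = u_j / sqrt(<u_j, u_j>) where u_j is the displayed integer vector. Then <v, e_j> = <v, u_j> / sqrt(<u_j, u_j>), so |<v, e_j>|^2 = <v, u_j>^2 / <u_j, u_j>.
Coefficients: <v, e_1> = -2/sqrt(6), <v, e_2> = -10/sqrt(30).
Square and sum: Σ |<v, e_j>|^2 = 4.
Compute ||v||^2 = v·v = 4.
Deficit = 4 − 4 = 0 ≥ 0, confirming Bessel's inequality. (The deficit equals ||v − Σ <v,e_j> e_j||^2, the squared distance from v to span{e_j}.)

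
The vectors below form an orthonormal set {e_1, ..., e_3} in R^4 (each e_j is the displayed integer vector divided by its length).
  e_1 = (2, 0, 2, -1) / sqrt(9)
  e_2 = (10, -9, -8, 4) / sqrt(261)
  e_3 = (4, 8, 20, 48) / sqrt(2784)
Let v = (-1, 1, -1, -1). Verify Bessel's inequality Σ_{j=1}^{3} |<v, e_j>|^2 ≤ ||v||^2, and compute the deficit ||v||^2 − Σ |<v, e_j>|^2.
Σ |<v, e_j>|^2 = 10/3; ||v||^2 = 4; deficit = 2/3

Write each e_j = u_j / sqrt(<u_j, u_j>) where u_j is the displayed integer vector. Then <v, e_j> = <v, u_j> / sqrt(<u_j, u_j>), so |<v, e_j>|^2 = <v, u_j>^2 / <u_j, u_j>.
Coefficients: <v, e_1> = -3/sqrt(9), <v, e_2> = -15/sqrt(261), <v, e_3> = -64/sqrt(2784).
Square and sum: Σ |<v, e_j>|^2 = 10/3.
Compute ||v||^2 = v·v = 4.
Deficit = 4 − 10/3 = 2/3 ≥ 0, confirming Bessel's inequality. (The deficit equals ||v − Σ <v,e_j> e_j||^2, the squared distance from v to span{e_j}.)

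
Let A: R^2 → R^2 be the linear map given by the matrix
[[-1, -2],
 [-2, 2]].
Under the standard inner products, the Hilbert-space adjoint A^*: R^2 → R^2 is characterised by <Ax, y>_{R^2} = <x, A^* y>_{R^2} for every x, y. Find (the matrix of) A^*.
A^* = A^T =
[[-1, -2],
 [-2, 2]]

For real matrices with standard dot products, the defining identity <Ax, y> = <x, A^* y> gives (Ax)^T y = x^T (A^*) y, i.e. x^T A^T y = x^T (A^*) y. Since this holds for all x, y, we must have A^* = A^T. Therefore
A^* =
[[-1, -2],
 [-2, 2]].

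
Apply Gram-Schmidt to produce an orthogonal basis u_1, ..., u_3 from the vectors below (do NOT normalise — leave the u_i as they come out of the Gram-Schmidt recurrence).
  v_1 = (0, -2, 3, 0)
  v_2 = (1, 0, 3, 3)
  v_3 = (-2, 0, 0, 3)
Orthogonal basis:
  u_1 = (0, -2, 3, 0)
  u_2 = (1, 18/13, 12/13, 3)
  u_3 = (-423/166, -63/83, -42/83, 225/166)

Apply the Gram-Schmidt recurrence
  u_1 = v_1
  u_i = v_i − Σ_{j<i} ((v_i · u_j) / (u_j · u_j)) · u_j.

Step by step this gives:
  u_1 = (0, -2, 3, 0)
  u_2 = (1, 18/13, 12/13, 3)
  u_3 = (-423/166, -63/83, -42/83, 225/166)

Orthogonality check:
  u_2 · u_1 = 0 (should be 0)
  u_3 · u_1 = 0 (should be 0)
  u_3 · u_2 = 0 (should be 0)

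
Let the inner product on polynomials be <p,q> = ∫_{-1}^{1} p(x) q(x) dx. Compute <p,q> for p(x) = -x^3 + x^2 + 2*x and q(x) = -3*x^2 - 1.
<p,q> = -28/15

Expand the product: p(x)·q(x) = 3*x^5 - 3*x^4 - 5*x^3 - x^2 - 2*x.
∫_{-1}^{1} of each monomial x^k gives [2/(k+1) if k even, 0 if k odd]. Integrating term-by-term (or equivalently evaluating the antiderivative F(x) = x^6/2 - 3*x^5/5 - 5*x^4/4 - x^3/3 - x^2 at the endpoints):
  F(1) − F(−1) = -161/60 − (-49/60) = -28/15.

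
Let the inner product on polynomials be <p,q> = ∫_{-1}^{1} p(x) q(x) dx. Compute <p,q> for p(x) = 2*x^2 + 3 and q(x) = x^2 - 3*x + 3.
<p,q> = 124/5

Expand the product: p(x)·q(x) = 2*x^4 - 6*x^3 + 9*x^2 - 9*x + 9.
∫_{-1}^{1} of each monomial x^k gives [2/(k+1) if k even, 0 if k odd]. Integrating term-by-term (or equivalently evaluating the antiderivative F(x) = 2*x^5/5 - 3*x^4/2 + 3*x^3 - 9*x^2/2 + 9*x at the endpoints):
  F(1) − F(−1) = 32/5 − (-92/5) = 124/5.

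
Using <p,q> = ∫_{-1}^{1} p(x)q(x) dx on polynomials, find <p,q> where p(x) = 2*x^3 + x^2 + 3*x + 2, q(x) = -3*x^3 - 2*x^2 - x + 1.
<p,q> = -242/35

Expand the product: p(x)·q(x) = -6*x^6 - 7*x^5 - 13*x^4 - 11*x^3 - 6*x^2 + x + 2.
∫_{-1}^{1} of each monomial x^k gives [2/(k+1) if k even, 0 if k odd]. Integrating term-by-term (or equivalently evaluating the antiderivative F(x) = -6*x^7/7 - 7*x^6/6 - 13*x^5/5 - 11*x^4/4 - 2*x^3 + x^2/2 + 2*x at the endpoints):
  F(1) − F(−1) = -2887/420 − (17/420) = -242/35.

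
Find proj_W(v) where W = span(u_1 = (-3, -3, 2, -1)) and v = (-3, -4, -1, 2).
proj_W(v) = (-51/23, -51/23, 34/23, -17/23)

Set up U = [u_1 | ... | u_1] ∈ R^(4×1). The projector onto W = col(U) is P = U (U^T U)^(-1) U^T.
Compute U^T U =
  [23],
and U^T v = (17).
Solve U^T U · c = U^T v for the coefficients: c = (17/23). The projection is proj_W(v) = U c.
Check: (v - proj_W(v)) · u_1 = 0  (should be 0).
Result: proj_W(v) = (-51/23, -51/23, 34/23, -17/23).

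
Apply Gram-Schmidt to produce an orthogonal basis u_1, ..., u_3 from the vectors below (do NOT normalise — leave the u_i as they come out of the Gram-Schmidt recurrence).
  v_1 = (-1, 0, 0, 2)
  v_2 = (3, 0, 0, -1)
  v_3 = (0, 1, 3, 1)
Orthogonal basis:
  u_1 = (-1, 0, 0, 2)
  u_2 = (2, 0, 0, 1)
  u_3 = (0, 1, 3, 0)

Apply the Gram-Schmidt recurrence
  u_1 = v_1
  u_i = v_i − Σ_{j<i} ((v_i · u_j) / (u_j · u_j)) · u_j.

Step by step this gives:
  u_1 = (-1, 0, 0, 2)
  u_2 = (2, 0, 0, 1)
  u_3 = (0, 1, 3, 0)

Orthogonality check:
  u_2 · u_1 = 0 (should be 0)
  u_3 · u_1 = 0 (should be 0)
  u_3 · u_2 = 0 (should be 0)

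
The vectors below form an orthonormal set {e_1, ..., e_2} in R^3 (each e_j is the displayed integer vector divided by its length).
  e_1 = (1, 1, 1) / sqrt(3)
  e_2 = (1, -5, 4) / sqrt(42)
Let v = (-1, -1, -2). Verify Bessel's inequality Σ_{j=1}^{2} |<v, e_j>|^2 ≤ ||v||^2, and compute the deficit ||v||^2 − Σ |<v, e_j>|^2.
Σ |<v, e_j>|^2 = 40/7; ||v||^2 = 6; deficit = 2/7

Write each e_j = u_j / sqrt(<u_j, u_j>) where u_j is the displayed integer vector. Then <v, e_j> = <v, u_j> / sqrt(<u_j, u_j>), so |<v, e_j>|^2 = <v, u_j>^2 / <u_j, u_j>.
Coefficients: <v, e_1> = -4/sqrt(3), <v, e_2> = -4/sqrt(42).
Square and sum: Σ |<v, e_j>|^2 = 40/7.
Compute ||v||^2 = v·v = 6.
Deficit = 6 − 40/7 = 2/7 ≥ 0, confirming Bessel's inequality. (The deficit equals ||v − Σ <v,e_j> e_j||^2, the squared distance from v to span{e_j}.)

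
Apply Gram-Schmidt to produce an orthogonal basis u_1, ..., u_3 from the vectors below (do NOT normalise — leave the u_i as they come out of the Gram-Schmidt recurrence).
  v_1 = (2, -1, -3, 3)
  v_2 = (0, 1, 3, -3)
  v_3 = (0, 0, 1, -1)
Orthogonal basis:
  u_1 = (2, -1, -3, 3)
  u_2 = (38/23, 4/23, 12/23, -12/23)
  u_3 = (0, -6/19, 1/19, -1/19)

Apply the Gram-Schmidt recurrence
  u_1 = v_1
  u_i = v_i − Σ_{j<i} ((v_i · u_j) / (u_j · u_j)) · u_j.

Step by step this gives:
  u_1 = (2, -1, -3, 3)
  u_2 = (38/23, 4/23, 12/23, -12/23)
  u_3 = (0, -6/19, 1/19, -1/19)

Orthogonality check:
  u_2 · u_1 = 0 (should be 0)
  u_3 · u_1 = 0 (should be 0)
  u_3 · u_2 = 0 (should be 0)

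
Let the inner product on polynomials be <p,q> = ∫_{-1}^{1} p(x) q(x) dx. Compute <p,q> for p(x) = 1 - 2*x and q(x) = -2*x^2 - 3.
<p,q> = -22/3

Expand the product: p(x)·q(x) = 4*x^3 - 2*x^2 + 6*x - 3.
∫_{-1}^{1} of each monomial x^k gives [2/(k+1) if k even, 0 if k odd]. Integrating term-by-term (or equivalently evaluating the antiderivative F(x) = x^4 - 2*x^3/3 + 3*x^2 - 3*x at the endpoints):
  F(1) − F(−1) = 1/3 − (23/3) = -22/3.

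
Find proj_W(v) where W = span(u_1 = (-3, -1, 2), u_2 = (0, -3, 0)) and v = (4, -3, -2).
proj_W(v) = (48/13, -3, -32/13)

Set up U = [u_1 | ... | u_2] ∈ R^(3×2). The projector onto W = col(U) is P = U (U^T U)^(-1) U^T.
Compute U^T U =
  [14, 3]
  [3, 9],
and U^T v = (-13, 9).
Solve U^T U · c = U^T v for the coefficients: c = (-16/13, 55/39). The projection is proj_W(v) = U c.
Check: (v - proj_W(v)) · u_1 = 0  (should be 0).
Check: (v - proj_W(v)) · u_2 = 0  (should be 0).
Result: proj_W(v) = (48/13, -3, -32/13).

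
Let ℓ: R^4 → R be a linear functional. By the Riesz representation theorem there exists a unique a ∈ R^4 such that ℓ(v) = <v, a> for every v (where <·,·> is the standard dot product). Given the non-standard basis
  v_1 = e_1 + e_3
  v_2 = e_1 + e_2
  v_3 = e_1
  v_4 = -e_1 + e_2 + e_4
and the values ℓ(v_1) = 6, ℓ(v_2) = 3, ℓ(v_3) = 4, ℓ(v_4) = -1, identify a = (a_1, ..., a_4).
a = (4, -1, 2, 4)

Write a = (a_1, ..., a_4) in the standard basis. For each basis vector v_i, ℓ(v_i) = <v_i, a> is a linear equation in the a_j's. Collect the n equations into a matrix system V a = ℓ, where row i of V is v_i (expressed in the standard basis). Since V is invertible (lower-triangular with 1s on the diagonal, up to permutation), solve by back-substitution:
  V =
[[1, 0, 1, 0],
 [1, 1, 0, 0],
 [1, 0, 0, 0],
 [-1, 1, 0, 1]]
  V a = (6, 3, 4, -1)
Solving gives a = (4, -1, 2, 4).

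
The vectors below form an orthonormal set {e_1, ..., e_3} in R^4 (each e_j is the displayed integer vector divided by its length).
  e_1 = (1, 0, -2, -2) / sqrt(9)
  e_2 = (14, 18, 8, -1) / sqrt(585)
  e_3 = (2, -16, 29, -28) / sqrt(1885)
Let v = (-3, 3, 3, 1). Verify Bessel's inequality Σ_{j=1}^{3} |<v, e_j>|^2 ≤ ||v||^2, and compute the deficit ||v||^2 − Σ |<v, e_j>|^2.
Σ |<v, e_j>|^2 = 451/29; ||v||^2 = 28; deficit = 361/29

Write each e_j = u_j / sqrt(<u_j, u_j>) where u_j is the displayed integer vector. Then <v, e_j> = <v, u_j> / sqrt(<u_j, u_j>), so |<v, e_j>|^2 = <v, u_j>^2 / <u_j, u_j>.
Coefficients: <v, e_1> = -11/sqrt(9), <v, e_2> = 35/sqrt(585), <v, e_3> = 5/sqrt(1885).
Square and sum: Σ |<v, e_j>|^2 = 451/29.
Compute ||v||^2 = v·v = 28.
Deficit = 28 − 451/29 = 361/29 ≥ 0, confirming Bessel's inequality. (The deficit equals ||v − Σ <v,e_j> e_j||^2, the squared distance from v to span{e_j}.)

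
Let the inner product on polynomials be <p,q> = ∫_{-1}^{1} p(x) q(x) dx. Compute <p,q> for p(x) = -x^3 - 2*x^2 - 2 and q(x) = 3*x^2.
<p,q> = -32/5

Expand the product: p(x)·q(x) = -3*x^5 - 6*x^4 - 6*x^2.
∫_{-1}^{1} of each monomial x^k gives [2/(k+1) if k even, 0 if k odd]. Integrating term-by-term (or equivalently evaluating the antiderivative F(x) = -x^6/2 - 6*x^5/5 - 2*x^3 at the endpoints):
  F(1) − F(−1) = -37/10 − (27/10) = -32/5.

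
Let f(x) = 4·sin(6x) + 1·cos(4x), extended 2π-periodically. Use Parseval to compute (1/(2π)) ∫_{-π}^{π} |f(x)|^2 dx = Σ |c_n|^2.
Σ |c_n|^2 = 17/2

Expand |f|^2 and use orthogonality of {sin(nx), cos(mx)} on [-π, π]:
  ∫_{-π}^{π} sin(nx)^2 dx = π, ∫ cos(mx)^2 dx = π, and cross terms integrate to 0.
So ∫_{-π}^{π} f(x)^2 dx = 4^2 · π + 1^2 · π = (16 + 1)π.
Divide by 2π: (16 + 1)/2 = 17/2.
By Parseval, this equals Σ |c_n|^2.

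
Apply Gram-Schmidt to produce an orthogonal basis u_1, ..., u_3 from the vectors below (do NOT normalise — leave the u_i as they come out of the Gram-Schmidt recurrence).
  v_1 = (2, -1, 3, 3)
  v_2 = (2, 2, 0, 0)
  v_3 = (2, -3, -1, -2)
Orthogonal basis:
  u_1 = (2, -1, 3, 3)
  u_2 = (42/23, 48/23, -6/23, -6/23)
  u_3 = (13/5, -13/5, -4/5, -9/5)

Apply the Gram-Schmidt recurrence
  u_1 = v_1
  u_i = v_i − Σ_{j<i} ((v_i · u_j) / (u_j · u_j)) · u_j.

Step by step this gives:
  u_1 = (2, -1, 3, 3)
  u_2 = (42/23, 48/23, -6/23, -6/23)
  u_3 = (13/5, -13/5, -4/5, -9/5)

Orthogonality check:
  u_2 · u_1 = 0 (should be 0)
  u_3 · u_1 = 0 (should be 0)
  u_3 · u_2 = 0 (should be 0)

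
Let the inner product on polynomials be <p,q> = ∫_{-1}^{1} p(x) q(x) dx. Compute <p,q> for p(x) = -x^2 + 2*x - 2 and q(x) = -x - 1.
<p,q> = 10/3

Expand the product: p(x)·q(x) = x^3 - x^2 + 2.
∫_{-1}^{1} of each monomial x^k gives [2/(k+1) if k even, 0 if k odd]. Integrating term-by-term (or equivalently evaluating the antiderivative F(x) = x^4/4 - x^3/3 + 2*x at the endpoints):
  F(1) − F(−1) = 23/12 − (-17/12) = 10/3.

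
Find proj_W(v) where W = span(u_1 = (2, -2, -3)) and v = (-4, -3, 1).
proj_W(v) = (-10/17, 10/17, 15/17)

Set up U = [u_1 | ... | u_1] ∈ R^(3×1). The projector onto W = col(U) is P = U (U^T U)^(-1) U^T.
Compute U^T U =
  [17],
and U^T v = (-5).
Solve U^T U · c = U^T v for the coefficients: c = (-5/17). The projection is proj_W(v) = U c.
Check: (v - proj_W(v)) · u_1 = 0  (should be 0).
Result: proj_W(v) = (-10/17, 10/17, 15/17).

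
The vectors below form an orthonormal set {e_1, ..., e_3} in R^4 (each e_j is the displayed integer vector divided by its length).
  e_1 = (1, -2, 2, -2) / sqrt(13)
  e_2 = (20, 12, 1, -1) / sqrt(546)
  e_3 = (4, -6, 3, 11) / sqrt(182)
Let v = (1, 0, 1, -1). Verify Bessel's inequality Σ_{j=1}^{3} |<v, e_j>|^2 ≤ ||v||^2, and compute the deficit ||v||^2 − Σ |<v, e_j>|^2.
Σ |<v, e_j>|^2 = 113/39; ||v||^2 = 3; deficit = 4/39

Write each e_j = u_j / sqrt(<u_j, u_j>) where u_j is the displayed integer vector. Then <v, e_j> = <v, u_j> / sqrt(<u_j, u_j>), so |<v, e_j>|^2 = <v, u_j>^2 / <u_j, u_j>.
Coefficients: <v, e_1> = 5/sqrt(13), <v, e_2> = 22/sqrt(546), <v, e_3> = -4/sqrt(182).
Square and sum: Σ |<v, e_j>|^2 = 113/39.
Compute ||v||^2 = v·v = 3.
Deficit = 3 − 113/39 = 4/39 ≥ 0, confirming Bessel's inequality. (The deficit equals ||v − Σ <v,e_j> e_j||^2, the squared distance from v to span{e_j}.)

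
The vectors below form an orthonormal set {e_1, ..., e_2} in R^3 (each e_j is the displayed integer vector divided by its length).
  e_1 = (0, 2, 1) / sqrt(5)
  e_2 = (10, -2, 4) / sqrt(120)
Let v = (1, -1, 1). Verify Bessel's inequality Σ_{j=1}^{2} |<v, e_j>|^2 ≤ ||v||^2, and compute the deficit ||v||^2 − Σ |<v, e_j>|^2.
Σ |<v, e_j>|^2 = 7/3; ||v||^2 = 3; deficit = 2/3

Write each e_j = u_j / sqrt(<u_j, u_j>) where u_j is the displayed integer vector. Then <v, e_j> = <v, u_j> / sqrt(<u_j, u_j>), so |<v, e_j>|^2 = <v, u_j>^2 / <u_j, u_j>.
Coefficients: <v, e_1> = -1/sqrt(5), <v, e_2> = 16/sqrt(120).
Square and sum: Σ |<v, e_j>|^2 = 7/3.
Compute ||v||^2 = v·v = 3.
Deficit = 3 − 7/3 = 2/3 ≥ 0, confirming Bessel's inequality. (The deficit equals ||v − Σ <v,e_j> e_j||^2, the squared distance from v to span{e_j}.)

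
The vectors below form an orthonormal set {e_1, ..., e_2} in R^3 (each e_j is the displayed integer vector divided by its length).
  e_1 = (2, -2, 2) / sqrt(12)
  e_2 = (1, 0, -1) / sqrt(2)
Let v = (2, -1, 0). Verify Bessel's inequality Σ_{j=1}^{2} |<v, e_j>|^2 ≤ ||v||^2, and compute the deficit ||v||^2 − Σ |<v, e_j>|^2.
Σ |<v, e_j>|^2 = 5; ||v||^2 = 5; deficit = 0

Write each e_j = u_j / sqrt(<u_j, u_j>) where u_j is the displayed integer vector. Then <v, e_j> = <v, u_j> / sqrt(<u_j, u_j>), so |<v, e_j>|^2 = <v, u_j>^2 / <u_j, u_j>.
Coefficients: <v, e_1> = 6/sqrt(12), <v, e_2> = 2/sqrt(2).
Square and sum: Σ |<v, e_j>|^2 = 5.
Compute ||v||^2 = v·v = 5.
Deficit = 5 − 5 = 0 ≥ 0, confirming Bessel's inequality. (The deficit equals ||v − Σ <v,e_j> e_j||^2, the squared distance from v to span{e_j}.)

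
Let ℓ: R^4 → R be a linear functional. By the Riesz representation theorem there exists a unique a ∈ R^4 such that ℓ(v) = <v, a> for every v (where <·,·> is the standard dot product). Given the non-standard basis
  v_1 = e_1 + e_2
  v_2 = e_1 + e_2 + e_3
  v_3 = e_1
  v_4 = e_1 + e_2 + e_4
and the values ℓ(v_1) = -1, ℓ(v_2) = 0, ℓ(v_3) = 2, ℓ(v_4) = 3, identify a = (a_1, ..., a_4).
a = (2, -3, 1, 4)

Write a = (a_1, ..., a_4) in the standard basis. For each basis vector v_i, ℓ(v_i) = <v_i, a> is a linear equation in the a_j's. Collect the n equations into a matrix system V a = ℓ, where row i of V is v_i (expressed in the standard basis). Since V is invertible (lower-triangular with 1s on the diagonal, up to permutation), solve by back-substitution:
  V =
[[1, 1, 0, 0],
 [1, 1, 1, 0],
 [1, 0, 0, 0],
 [1, 1, 0, 1]]
  V a = (-1, 0, 2, 3)
Solving gives a = (2, -3, 1, 4).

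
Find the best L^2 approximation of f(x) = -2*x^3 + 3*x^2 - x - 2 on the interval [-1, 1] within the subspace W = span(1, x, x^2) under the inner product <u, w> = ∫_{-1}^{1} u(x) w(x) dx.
g(x) = 3*x^2 - 11*x/5 - 2

The best approximation g ∈ W is the orthogonal projection of f onto W. Writing g = a_0 + a_1 x + a_2 x^2, the coefficients solve the normal equations G · a = b where
  G_{ij} = <φ_i, φ_j> and b_i = <f, φ_i>, with φ_0 = 1, φ_1 = x, φ_2 = x^2.
G =
  [2, 0, 2/3]
  [0, 2/3, 0]
  [2/3, 0, 2/5],
b = (-2, -22/15, -2/15).
Solving gives a_0 = -2, a_1 = -11/5, a_2 = 3, so
  g(x) = 3*x^2 - 11*x/5 - 2.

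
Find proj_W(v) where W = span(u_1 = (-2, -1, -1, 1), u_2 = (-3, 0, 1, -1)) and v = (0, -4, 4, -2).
proj_W(v) = (-58/61, 46/61, 96/61, -96/61)

Set up U = [u_1 | ... | u_2] ∈ R^(4×2). The projector onto W = col(U) is P = U (U^T U)^(-1) U^T.
Compute U^T U =
  [7, 4]
  [4, 11],
and U^T v = (-2, 6).
Solve U^T U · c = U^T v for the coefficients: c = (-46/61, 50/61). The projection is proj_W(v) = U c.
Check: (v - proj_W(v)) · u_1 = 0  (should be 0).
Check: (v - proj_W(v)) · u_2 = 0  (should be 0).
Result: proj_W(v) = (-58/61, 46/61, 96/61, -96/61).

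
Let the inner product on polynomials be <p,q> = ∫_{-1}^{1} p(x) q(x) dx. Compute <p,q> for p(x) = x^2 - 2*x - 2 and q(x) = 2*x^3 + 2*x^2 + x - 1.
<p,q> = -22/15

Expand the product: p(x)·q(x) = 2*x^5 - 2*x^4 - 7*x^3 - 7*x^2 + 2.
∫_{-1}^{1} of each monomial x^k gives [2/(k+1) if k even, 0 if k odd]. Integrating term-by-term (or equivalently evaluating the antiderivative F(x) = x^6/3 - 2*x^5/5 - 7*x^4/4 - 7*x^3/3 + 2*x at the endpoints):
  F(1) − F(−1) = -43/20 − (-41/60) = -22/15.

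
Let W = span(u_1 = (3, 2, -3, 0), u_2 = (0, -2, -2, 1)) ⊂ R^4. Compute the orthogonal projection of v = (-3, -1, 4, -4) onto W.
proj_W(v) = (-561/194, -13/97, 909/194, -87/97)

Set up U = [u_1 | ... | u_2] ∈ R^(4×2). The projector onto W = col(U) is P = U (U^T U)^(-1) U^T.
Compute U^T U =
  [22, 2]
  [2, 9],
and U^T v = (-23, -10).
Solve U^T U · c = U^T v for the coefficients: c = (-187/194, -87/97). The projection is proj_W(v) = U c.
Check: (v - proj_W(v)) · u_1 = 0  (should be 0).
Check: (v - proj_W(v)) · u_2 = 0  (should be 0).
Result: proj_W(v) = (-561/194, -13/97, 909/194, -87/97).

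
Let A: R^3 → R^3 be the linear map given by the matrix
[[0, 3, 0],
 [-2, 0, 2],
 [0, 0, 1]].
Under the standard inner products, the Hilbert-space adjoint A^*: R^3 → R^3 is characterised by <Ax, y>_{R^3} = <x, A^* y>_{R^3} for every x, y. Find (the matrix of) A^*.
A^* = A^T =
[[0, -2, 0],
 [3, 0, 0],
 [0, 2, 1]]

For real matrices with standard dot products, the defining identity <Ax, y> = <x, A^* y> gives (Ax)^T y = x^T (A^*) y, i.e. x^T A^T y = x^T (A^*) y. Since this holds for all x, y, we must have A^* = A^T. Therefore
A^* =
[[0, -2, 0],
 [3, 0, 0],
 [0, 2, 1]].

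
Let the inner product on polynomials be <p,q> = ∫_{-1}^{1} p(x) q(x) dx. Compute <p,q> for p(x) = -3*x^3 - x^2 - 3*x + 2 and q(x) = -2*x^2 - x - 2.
<p,q> = -16/3

Expand the product: p(x)·q(x) = 6*x^5 + 5*x^4 + 13*x^3 + x^2 + 4*x - 4.
∫_{-1}^{1} of each monomial x^k gives [2/(k+1) if k even, 0 if k odd]. Integrating term-by-term (or equivalently evaluating the antiderivative F(x) = x^6 + x^5 + 13*x^4/4 + x^3/3 + 2*x^2 - 4*x at the endpoints):
  F(1) − F(−1) = 43/12 − (107/12) = -16/3.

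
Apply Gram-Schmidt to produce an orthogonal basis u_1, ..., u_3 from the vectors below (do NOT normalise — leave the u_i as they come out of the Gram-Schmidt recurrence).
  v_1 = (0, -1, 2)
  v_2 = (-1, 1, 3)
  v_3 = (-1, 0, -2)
Orthogonal basis:
  u_1 = (0, -1, 2)
  u_2 = (-1, 2, 1)
  u_3 = (-7/6, -7/15, -7/30)

Apply the Gram-Schmidt recurrence
  u_1 = v_1
  u_i = v_i − Σ_{j<i} ((v_i · u_j) / (u_j · u_j)) · u_j.

Step by step this gives:
  u_1 = (0, -1, 2)
  u_2 = (-1, 2, 1)
  u_3 = (-7/6, -7/15, -7/30)

Orthogonality check:
  u_2 · u_1 = 0 (should be 0)
  u_3 · u_1 = 0 (should be 0)
  u_3 · u_2 = 0 (should be 0)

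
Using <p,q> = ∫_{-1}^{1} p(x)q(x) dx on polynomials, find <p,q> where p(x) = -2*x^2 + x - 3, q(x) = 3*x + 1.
<p,q> = -16/3

Expand the product: p(x)·q(x) = -6*x^3 + x^2 - 8*x - 3.
∫_{-1}^{1} of each monomial x^k gives [2/(k+1) if k even, 0 if k odd]. Integrating term-by-term (or equivalently evaluating the antiderivative F(x) = -3*x^4/2 + x^3/3 - 4*x^2 - 3*x at the endpoints):
  F(1) − F(−1) = -49/6 − (-17/6) = -16/3.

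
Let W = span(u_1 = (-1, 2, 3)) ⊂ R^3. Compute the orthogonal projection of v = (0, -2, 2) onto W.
proj_W(v) = (-1/7, 2/7, 3/7)

Set up U = [u_1 | ... | u_1] ∈ R^(3×1). The projector onto W = col(U) is P = U (U^T U)^(-1) U^T.
Compute U^T U =
  [14],
and U^T v = (2).
Solve U^T U · c = U^T v for the coefficients: c = (1/7). The projection is proj_W(v) = U c.
Check: (v - proj_W(v)) · u_1 = 0  (should be 0).
Result: proj_W(v) = (-1/7, 2/7, 3/7).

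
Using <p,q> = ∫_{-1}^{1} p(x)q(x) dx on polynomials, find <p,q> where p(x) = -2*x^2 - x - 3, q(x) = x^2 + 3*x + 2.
<p,q> = -292/15

Expand the product: p(x)·q(x) = -2*x^4 - 7*x^3 - 10*x^2 - 11*x - 6.
∫_{-1}^{1} of each monomial x^k gives [2/(k+1) if k even, 0 if k odd]. Integrating term-by-term (or equivalently evaluating the antiderivative F(x) = -2*x^5/5 - 7*x^4/4 - 10*x^3/3 - 11*x^2/2 - 6*x at the endpoints):
  F(1) − F(−1) = -1019/60 − (149/60) = -292/15.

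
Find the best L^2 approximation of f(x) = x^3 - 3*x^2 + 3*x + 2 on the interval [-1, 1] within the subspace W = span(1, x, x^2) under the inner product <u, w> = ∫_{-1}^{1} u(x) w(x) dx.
g(x) = -3*x^2 + 18*x/5 + 2

The best approximation g ∈ W is the orthogonal projection of f onto W. Writing g = a_0 + a_1 x + a_2 x^2, the coefficients solve the normal equations G · a = b where
  G_{ij} = <φ_i, φ_j> and b_i = <f, φ_i>, with φ_0 = 1, φ_1 = x, φ_2 = x^2.
G =
  [2, 0, 2/3]
  [0, 2/3, 0]
  [2/3, 0, 2/5],
b = (2, 12/5, 2/15).
Solving gives a_0 = 2, a_1 = 18/5, a_2 = -3, so
  g(x) = -3*x^2 + 18*x/5 + 2.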